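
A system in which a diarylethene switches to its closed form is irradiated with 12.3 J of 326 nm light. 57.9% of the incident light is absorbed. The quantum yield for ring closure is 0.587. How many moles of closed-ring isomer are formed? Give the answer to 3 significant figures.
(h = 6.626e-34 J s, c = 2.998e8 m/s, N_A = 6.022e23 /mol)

1.14e-5 mol

Photon energy at 326 nm: hc/λ = (6.626e-34)(2.998e8)/(326e-9) = 6.093e-19 J.
Photons incident: 12.3 / 6.093e-19 = 2.019e19, i.e. 2.019e19/6.022e23 = 3.353e-5 mol.
Photons absorbed: 0.579 × 3.353e-5 = 1.941e-5 mol.
Product: Φ × n_abs = 0.587 × 1.941e-5 = 1.139e-5 mol.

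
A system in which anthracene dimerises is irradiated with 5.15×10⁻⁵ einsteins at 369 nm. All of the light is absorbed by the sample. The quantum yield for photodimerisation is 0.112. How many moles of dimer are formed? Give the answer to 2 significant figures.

5.8×10⁻⁶ mol

Product: Φ × n_abs = 0.112 × 5.15×10⁻⁵ = 5.768×10⁻⁶ mol.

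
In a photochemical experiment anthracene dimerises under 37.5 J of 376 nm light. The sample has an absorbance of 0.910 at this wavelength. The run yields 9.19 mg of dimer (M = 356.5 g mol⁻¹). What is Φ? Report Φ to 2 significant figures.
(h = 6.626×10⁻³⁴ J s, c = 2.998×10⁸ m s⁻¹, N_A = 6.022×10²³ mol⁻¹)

Φ = 0.25

Product: 9.19 mg / 356.5 g mol⁻¹ = 2.578×10⁻⁵ mol.
Photon energy at 376 nm: hc/λ = (6.626×10⁻³⁴)(2.998×10⁸)/(376×10⁻⁹) = 5.283×10⁻¹⁹ J.
Photons incident: 37.5 / 5.283×10⁻¹⁹ = 7.098×10¹⁹, i.e. 7.098×10¹⁹/6.022×10²³ = 1.179×10⁻⁴ mol.
Fraction absorbed: 1 − 10^(−0.910) = 0.8770.
Photons absorbed: 0.8770 × 1.179×10⁻⁴ = 1.034×10⁻⁴ mol.
Φ = 2.578×10⁻⁵ mol / 1.034×10⁻⁴ mol photons = 0.25.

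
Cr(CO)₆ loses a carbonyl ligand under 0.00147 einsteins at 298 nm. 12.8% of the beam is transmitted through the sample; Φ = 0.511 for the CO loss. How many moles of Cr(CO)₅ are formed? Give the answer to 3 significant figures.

6.55×10⁻⁴ mol

Fraction absorbed: 1 − 12.8/100 = 0.8720.
Photons absorbed: 0.8720 × 0.00147 = 0.001282 mol.
Product: Φ × n_abs = 0.511 × 0.001282 = 6.551×10⁻⁴ mol.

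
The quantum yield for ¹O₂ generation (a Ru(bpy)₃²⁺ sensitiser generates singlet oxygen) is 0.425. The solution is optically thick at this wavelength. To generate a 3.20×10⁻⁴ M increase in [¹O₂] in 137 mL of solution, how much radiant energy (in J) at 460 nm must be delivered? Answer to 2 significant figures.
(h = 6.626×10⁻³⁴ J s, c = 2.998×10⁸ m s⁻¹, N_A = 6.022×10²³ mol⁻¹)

27 J

Product: (3.20×10⁻⁴ M)(0.137 L) = 4.384×10⁻⁵ mol.
Photons that must be absorbed: 4.384×10⁻⁵ / 0.425 = 1.032×10⁻⁴ mol.
Photon energy: hc/λ = 4.318×10⁻¹⁹ J; per mole, 2.600×10⁵ J mol⁻¹.
Energy required: 1.032×10⁻⁴ × 2.600×10⁵ = 27 J.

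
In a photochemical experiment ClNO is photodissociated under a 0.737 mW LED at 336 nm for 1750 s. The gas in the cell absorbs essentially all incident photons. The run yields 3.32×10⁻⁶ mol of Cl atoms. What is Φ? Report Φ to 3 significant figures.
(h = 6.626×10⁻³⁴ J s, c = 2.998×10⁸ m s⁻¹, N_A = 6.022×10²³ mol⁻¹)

Photon energy at 336 nm: hc/λ = (6.626×10⁻³⁴)(2.998×10⁸)/(336×10⁻⁹) = 5.912×10⁻¹⁹ J.
Energy delivered: (0.737 mW)(1750 s) = 1.290 J.
Photons incident: 1.290 / 5.912×10⁻¹⁹ = 2.182×10¹⁸, i.e. 2.182×10¹⁸/6.022×10²³ = 3.623×10⁻⁶ mol.
Φ = 3.32×10⁻⁶ mol / 3.623×10⁻⁶ mol photons = 0.916.

Φ = 0.916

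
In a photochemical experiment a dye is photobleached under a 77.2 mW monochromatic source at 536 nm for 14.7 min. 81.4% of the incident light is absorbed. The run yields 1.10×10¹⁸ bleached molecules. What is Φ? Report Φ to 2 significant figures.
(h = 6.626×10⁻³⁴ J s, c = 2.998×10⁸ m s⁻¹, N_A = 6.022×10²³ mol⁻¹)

Product: 1.10×10¹⁸ / 6.022×10²³ = 1.827×10⁻⁶ mol.
Photon energy at 536 nm: hc/λ = (6.626×10⁻³⁴)(2.998×10⁸)/(536×10⁻⁹) = 3.706×10⁻¹⁹ J.
Energy delivered: (77.2 mW)(882 s) = 68.09 J.
Photons incident: 68.09 / 3.706×10⁻¹⁹ = 1.837×10²⁰, i.e. 1.837×10²⁰/6.022×10²³ = 3.050×10⁻⁴ mol.
Photons absorbed: 0.814 × 3.050×10⁻⁴ = 2.483×10⁻⁴ mol.
Φ = 1.827×10⁻⁶ mol / 2.483×10⁻⁴ mol photons = 0.0074.

Φ = 0.0074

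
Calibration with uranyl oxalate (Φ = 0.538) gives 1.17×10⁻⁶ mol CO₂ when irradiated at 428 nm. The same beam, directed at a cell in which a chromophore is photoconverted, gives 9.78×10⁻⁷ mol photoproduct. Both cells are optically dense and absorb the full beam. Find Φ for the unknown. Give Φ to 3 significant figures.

Φ = 0.450

Photons absorbed by the actinometer: 1.17×10⁻⁶ / 0.538 = 2.175×10⁻⁶ mol.
Φ(unknown) = 9.78×10⁻⁷ / 2.175×10⁻⁶ = 0.450.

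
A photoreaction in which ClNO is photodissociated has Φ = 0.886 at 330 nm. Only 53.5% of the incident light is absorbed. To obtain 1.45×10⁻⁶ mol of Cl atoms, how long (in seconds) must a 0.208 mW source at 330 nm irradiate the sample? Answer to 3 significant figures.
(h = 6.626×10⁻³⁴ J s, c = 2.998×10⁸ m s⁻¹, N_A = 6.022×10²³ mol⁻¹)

Photons that must be absorbed: 1.45×10⁻⁶ / 0.886 = 1.637×10⁻⁶ mol.
Incident photons needed: 1.637×10⁻⁶ / 0.535 = 3.060×10⁻⁶ mol.
Photon energy: hc/λ = 6.020×10⁻¹⁹ J; per mole, 3.625×10⁵ J mol⁻¹.
Energy required: 3.060×10⁻⁶ × 3.625×10⁵ = 1.109 J.
Time: 1.109 J / 0.000208 W = 5330 s.

t ≈ 5330 s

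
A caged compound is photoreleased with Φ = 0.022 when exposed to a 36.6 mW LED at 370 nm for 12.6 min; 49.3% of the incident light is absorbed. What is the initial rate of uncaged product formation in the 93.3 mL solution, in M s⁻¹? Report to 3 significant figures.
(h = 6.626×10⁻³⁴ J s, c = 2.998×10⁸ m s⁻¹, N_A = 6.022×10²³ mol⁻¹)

1.32×10⁻⁸ M s⁻¹

Photon energy at 370 nm: hc/λ = (6.626×10⁻³⁴)(2.998×10⁸)/(370×10⁻⁹) = 5.369×10⁻¹⁹ J.
Energy delivered: (36.6 mW)(756 s) = 27.67 J.
Photons incident: 27.67 / 5.369×10⁻¹⁹ = 5.154×10¹⁹, i.e. 5.154×10¹⁹/6.022×10²³ = 8.559×10⁻⁵ mol.
Photons absorbed: 0.493 × 8.559×10⁻⁵ = 4.220×10⁻⁵ mol.
Product formed: 0.022 × 4.220×10⁻⁵ = 9.284×10⁻⁷ mol.
Rate: 9.284×10⁻⁷ mol / (756 s × 0.0933 L) = 1.32×10⁻⁸ M s⁻¹.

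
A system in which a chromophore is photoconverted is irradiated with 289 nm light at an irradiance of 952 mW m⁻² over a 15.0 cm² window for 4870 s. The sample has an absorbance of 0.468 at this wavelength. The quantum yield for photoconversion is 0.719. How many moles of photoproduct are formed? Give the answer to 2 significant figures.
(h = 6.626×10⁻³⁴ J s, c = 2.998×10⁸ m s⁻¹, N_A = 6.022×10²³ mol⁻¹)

8.0×10⁻⁶ mol

Photon energy at 289 nm: hc/λ = (6.626×10⁻³⁴)(2.998×10⁸)/(289×10⁻⁹) = 6.874×10⁻¹⁹ J.
Energy delivered: (952 mW m⁻²)(15.0×10⁻⁴ m²)(4870 s) = 6.954 J.
Photons incident: 6.954 / 6.874×10⁻¹⁹ = 1.012×10¹⁹, i.e. 1.012×10¹⁹/6.022×10²³ = 1.681×10⁻⁵ mol.
Fraction absorbed: 1 − 10^(−0.468) = 0.6596.
Photons absorbed: 0.6596 × 1.681×10⁻⁵ = 1.109×10⁻⁵ mol.
Product: Φ × n_abs = 0.719 × 1.109×10⁻⁵ = 7.974×10⁻⁶ mol.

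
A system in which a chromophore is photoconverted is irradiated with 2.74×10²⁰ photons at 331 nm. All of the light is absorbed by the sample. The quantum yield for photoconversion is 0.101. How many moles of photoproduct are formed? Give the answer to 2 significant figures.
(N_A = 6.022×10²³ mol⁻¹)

Moles of photons: 2.74×10²⁰ / 6.022×10²³ = 4.550×10⁻⁴ mol.
Product: Φ × n_abs = 0.101 × 4.550×10⁻⁴ = 4.596×10⁻⁵ mol.

4.6×10⁻⁵ mol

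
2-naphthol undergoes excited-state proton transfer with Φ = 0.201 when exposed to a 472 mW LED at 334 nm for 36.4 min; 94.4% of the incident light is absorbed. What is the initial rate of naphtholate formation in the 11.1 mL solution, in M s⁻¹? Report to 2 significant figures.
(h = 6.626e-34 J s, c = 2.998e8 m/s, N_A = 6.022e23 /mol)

2.3e-5 M s⁻¹

Photon energy at 334 nm: hc/λ = (6.626e-34)(2.998e8)/(334e-9) = 5.948e-19 J.
Energy delivered: (472 mW)(2184 s) = 1031 J.
Photons incident: 1031 / 5.948e-19 = 1.733e21, i.e. 1.733e21/6.022e23 = 0.002878 mol.
Photons absorbed: 0.944 × 0.002878 = 0.002717 mol.
Product formed: 0.201 × 0.002717 = 5.461e-4 mol.
Rate: 5.461e-4 mol / (2184 s × 0.0111 L) = 2.3e-5 M s⁻¹.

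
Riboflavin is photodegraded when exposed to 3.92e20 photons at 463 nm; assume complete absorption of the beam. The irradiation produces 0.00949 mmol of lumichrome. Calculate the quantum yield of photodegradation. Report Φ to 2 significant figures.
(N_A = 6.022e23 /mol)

Φ = 0.015

Product: 0.00949 mmol = 9.49e-6 mol.
Moles of photons: 3.92e20 / 6.022e23 = 6.509e-4 mol.
Φ = 9.49e-6 mol / 6.509e-4 mol photons = 0.015.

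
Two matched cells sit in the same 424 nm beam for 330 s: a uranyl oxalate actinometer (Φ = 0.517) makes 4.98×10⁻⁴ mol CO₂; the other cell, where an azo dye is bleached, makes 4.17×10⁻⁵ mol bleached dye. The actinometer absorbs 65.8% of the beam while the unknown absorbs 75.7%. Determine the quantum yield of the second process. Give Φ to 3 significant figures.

Φ = 0.0376

Photons absorbed by the actinometer: 4.98×10⁻⁴ / 0.517 = 9.632×10⁻⁴ mol.
Incident flux: 9.632×10⁻⁴ / 0.658 = 0.001464 einstein.
Absorbed by unknown: 0.757 × 0.001464 = 0.001108 mol.
Φ(unknown) = 4.17×10⁻⁵ / 0.001108 = 0.0376.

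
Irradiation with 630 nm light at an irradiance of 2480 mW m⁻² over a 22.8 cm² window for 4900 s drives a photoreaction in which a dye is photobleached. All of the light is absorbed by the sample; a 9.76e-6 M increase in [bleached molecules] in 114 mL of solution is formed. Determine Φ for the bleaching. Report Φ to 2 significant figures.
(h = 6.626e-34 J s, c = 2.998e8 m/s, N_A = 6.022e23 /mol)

Φ = 0.0076

Product: (9.76e-6 M)(0.114 L) = 1.113e-6 mol.
Photon energy at 630 nm: hc/λ = (6.626e-34)(2.998e8)/(630e-9) = 3.153e-19 J.
Energy delivered: (2480 mW m⁻²)(22.8e-4 m²)(4900 s) = 27.71 J.
Photons incident: 27.71 / 3.153e-19 = 8.788e19, i.e. 8.788e19/6.022e23 = 1.459e-4 mol.
Φ = 1.113e-6 mol / 1.459e-4 mol photons = 0.0076.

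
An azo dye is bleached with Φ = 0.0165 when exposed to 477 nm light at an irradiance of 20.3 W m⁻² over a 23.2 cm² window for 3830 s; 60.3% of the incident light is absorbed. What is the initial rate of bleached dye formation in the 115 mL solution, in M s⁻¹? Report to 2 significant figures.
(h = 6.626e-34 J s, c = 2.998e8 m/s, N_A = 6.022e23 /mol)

1.6e-8 M s⁻¹

Photon energy at 477 nm: hc/λ = (6.626e-34)(2.998e8)/(477e-9) = 4.165e-19 J.
Energy delivered: (20.3 W m⁻²)(23.2e-4 m²)(3830 s) = 180.4 J.
Photons incident: 180.4 / 4.165e-19 = 4.331e20, i.e. 4.331e20/6.022e23 = 7.192e-4 mol.
Photons absorbed: 0.603 × 7.192e-4 = 4.337e-4 mol.
Product formed: 0.0165 × 4.337e-4 = 7.156e-6 mol.
Rate: 7.156e-6 mol / (3830 s × 0.115 L) = 1.6e-8 M s⁻¹.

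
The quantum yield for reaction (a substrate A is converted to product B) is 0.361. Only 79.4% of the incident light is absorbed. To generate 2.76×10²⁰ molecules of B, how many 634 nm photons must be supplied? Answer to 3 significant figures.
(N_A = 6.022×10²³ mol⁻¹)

9.63×10²⁰ photons

Product: 2.76×10²⁰ / 6.022×10²³ = 4.583×10⁻⁴ mol.
Photons that must be absorbed: 4.583×10⁻⁴ / 0.361 = 0.001270 mol.
Incident photons needed: 0.001270 / 0.794 = 0.001599 mol.
Photon count: 0.001599 × 6.022×10²³ = 9.63×10²⁰.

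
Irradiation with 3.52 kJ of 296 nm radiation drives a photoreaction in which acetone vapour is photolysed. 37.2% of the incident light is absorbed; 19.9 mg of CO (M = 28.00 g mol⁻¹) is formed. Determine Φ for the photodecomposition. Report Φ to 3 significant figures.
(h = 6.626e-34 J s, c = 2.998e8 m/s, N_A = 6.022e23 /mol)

Product: 19.9 mg / 28.00 g mol⁻¹ = 7.107e-4 mol.
Photon energy at 296 nm: hc/λ = (6.626e-34)(2.998e8)/(296e-9) = 6.711e-19 J.
Incident energy: 3.52 kJ = 3520 J.
Photons incident: 3520 / 6.711e-19 = 5.245e21, i.e. 5.245e21/6.022e23 = 0.008710 mol.
Photons absorbed: 0.372 × 0.008710 = 0.003240 mol.
Φ = 7.107e-4 mol / 0.003240 mol photons = 0.219.

Φ = 0.219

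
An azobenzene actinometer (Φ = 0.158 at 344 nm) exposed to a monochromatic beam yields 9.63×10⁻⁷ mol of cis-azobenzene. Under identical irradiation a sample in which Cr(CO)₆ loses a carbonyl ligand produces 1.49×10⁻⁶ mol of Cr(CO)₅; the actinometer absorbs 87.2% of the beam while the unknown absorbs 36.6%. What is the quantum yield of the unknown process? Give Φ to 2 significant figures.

Φ = 0.58

Photons absorbed by the actinometer: 9.63×10⁻⁷ / 0.158 = 6.095×10⁻⁶ mol.
Incident flux: 6.095×10⁻⁶ / 0.872 = 6.990×10⁻⁶ einstein.
Absorbed by unknown: 0.366 × 6.990×10⁻⁶ = 2.558×10⁻⁶ mol.
Φ(unknown) = 1.49×10⁻⁶ / 2.558×10⁻⁶ = 0.58.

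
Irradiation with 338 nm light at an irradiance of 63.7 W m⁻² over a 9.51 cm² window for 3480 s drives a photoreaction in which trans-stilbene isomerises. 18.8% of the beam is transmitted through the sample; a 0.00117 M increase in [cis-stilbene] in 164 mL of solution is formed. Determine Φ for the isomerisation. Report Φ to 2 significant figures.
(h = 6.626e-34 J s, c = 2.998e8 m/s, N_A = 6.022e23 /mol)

Φ = 0.40

Product: (0.00117 M)(0.164 L) = 1.919e-4 mol.
Photon energy at 338 nm: hc/λ = (6.626e-34)(2.998e8)/(338e-9) = 5.877e-19 J.
Energy delivered: (63.7 W m⁻²)(9.51e-4 m²)(3480 s) = 210.8 J.
Photons incident: 210.8 / 5.877e-19 = 3.587e20, i.e. 3.587e20/6.022e23 = 5.956e-4 mol.
Fraction absorbed: 1 − 18.8/100 = 0.8120.
Photons absorbed: 0.8120 × 5.956e-4 = 4.836e-4 mol.
Φ = 1.919e-4 mol / 4.836e-4 mol photons = 0.40.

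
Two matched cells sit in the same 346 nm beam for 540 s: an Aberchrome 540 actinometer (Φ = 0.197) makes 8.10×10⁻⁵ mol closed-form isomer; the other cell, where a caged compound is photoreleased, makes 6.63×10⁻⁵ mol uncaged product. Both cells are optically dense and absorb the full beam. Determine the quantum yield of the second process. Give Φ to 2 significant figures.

Photons absorbed by the actinometer: 8.10×10⁻⁵ / 0.197 = 4.112×10⁻⁴ mol.
Φ(unknown) = 6.63×10⁻⁵ / 4.112×10⁻⁴ = 0.16.

Φ = 0.16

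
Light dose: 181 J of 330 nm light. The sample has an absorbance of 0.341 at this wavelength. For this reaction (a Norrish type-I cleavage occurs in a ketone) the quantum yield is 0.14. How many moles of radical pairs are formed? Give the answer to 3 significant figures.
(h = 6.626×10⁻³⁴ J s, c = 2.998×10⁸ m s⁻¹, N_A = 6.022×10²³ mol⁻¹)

Photon energy at 330 nm: hc/λ = (6.626×10⁻³⁴)(2.998×10⁸)/(330×10⁻⁹) = 6.020×10⁻¹⁹ J.
Photons incident: 181 / 6.020×10⁻¹⁹ = 3.007×10²⁰, i.e. 3.007×10²⁰/6.022×10²³ = 4.993×10⁻⁴ mol.
Fraction absorbed: 1 − 10^(−0.341) = 0.5440.
Photons absorbed: 0.5440 × 4.993×10⁻⁴ = 2.716×10⁻⁴ mol.
Product: Φ × n_abs = 0.14 × 2.716×10⁻⁴ = 3.802×10⁻⁵ mol.

3.80×10⁻⁵ mol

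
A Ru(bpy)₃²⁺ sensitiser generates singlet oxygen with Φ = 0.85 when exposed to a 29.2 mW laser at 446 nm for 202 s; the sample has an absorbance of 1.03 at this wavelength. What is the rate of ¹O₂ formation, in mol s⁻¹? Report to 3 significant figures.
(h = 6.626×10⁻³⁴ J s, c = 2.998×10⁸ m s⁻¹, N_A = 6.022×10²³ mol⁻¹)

8.39×10⁻⁸ mol s⁻¹

Photon energy at 446 nm: hc/λ = (6.626×10⁻³⁴)(2.998×10⁸)/(446×10⁻⁹) = 4.454×10⁻¹⁹ J.
Energy delivered: (29.2 mW)(202 s) = 5.898 J.
Photons incident: 5.898 / 4.454×10⁻¹⁹ = 1.324×10¹⁹, i.e. 1.324×10¹⁹/6.022×10²³ = 2.199×10⁻⁵ mol.
Fraction absorbed: 1 − 10^(−1.03) = 0.9067.
Photons absorbed: 0.9067 × 2.199×10⁻⁵ = 1.994×10⁻⁵ mol.
Product formed: 0.85 × 1.994×10⁻⁵ = 1.695×10⁻⁵ mol.
Rate: 1.695×10⁻⁵ / 202 s = 8.39×10⁻⁸ mol s⁻¹.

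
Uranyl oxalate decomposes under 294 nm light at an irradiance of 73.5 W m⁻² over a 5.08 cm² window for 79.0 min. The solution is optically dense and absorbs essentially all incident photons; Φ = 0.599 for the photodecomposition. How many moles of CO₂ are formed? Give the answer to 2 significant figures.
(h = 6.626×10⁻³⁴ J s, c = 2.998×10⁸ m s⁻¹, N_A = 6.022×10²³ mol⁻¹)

2.6×10⁻⁴ mol

Photon energy at 294 nm: hc/λ = (6.626×10⁻³⁴)(2.998×10⁸)/(294×10⁻⁹) = 6.757×10⁻¹⁹ J.
Energy delivered: (73.5 W m⁻²)(5.08×10⁻⁴ m²)(4740 s) = 177.0 J.
Photons incident: 177.0 / 6.757×10⁻¹⁹ = 2.620×10²⁰, i.e. 2.620×10²⁰/6.022×10²³ = 4.351×10⁻⁴ mol.
Product: Φ × n_abs = 0.599 × 4.351×10⁻⁴ = 2.606×10⁻⁴ mol.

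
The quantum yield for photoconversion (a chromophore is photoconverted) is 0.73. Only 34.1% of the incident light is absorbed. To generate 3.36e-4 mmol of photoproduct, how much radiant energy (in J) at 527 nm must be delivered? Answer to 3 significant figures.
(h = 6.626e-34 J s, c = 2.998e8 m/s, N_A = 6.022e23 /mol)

Product: 3.36e-4 mmol = 3.36e-7 mol.
Photons that must be absorbed: 3.36e-7 / 0.73 = 4.603e-7 mol.
Incident photons needed: 4.603e-7 / 0.341 = 1.350e-6 mol.
Photon energy: hc/λ = 3.769e-19 J; per mole, 2.270e5 J mol⁻¹.
Energy required: 1.350e-6 × 2.270e5 = 0.306 J.

0.306 J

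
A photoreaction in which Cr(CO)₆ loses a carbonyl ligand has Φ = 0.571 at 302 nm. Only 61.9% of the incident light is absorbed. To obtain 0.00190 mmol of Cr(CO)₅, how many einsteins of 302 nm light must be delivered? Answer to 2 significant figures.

5.4×10⁻⁶ einstein

Product: 0.00190 mmol = 1.90×10⁻⁶ mol.
Photons that must be absorbed: 1.90×10⁻⁶ / 0.571 = 3.327×10⁻⁶ mol.
Incident photons needed: 3.327×10⁻⁶ / 0.619 = 5.375×10⁻⁶ mol.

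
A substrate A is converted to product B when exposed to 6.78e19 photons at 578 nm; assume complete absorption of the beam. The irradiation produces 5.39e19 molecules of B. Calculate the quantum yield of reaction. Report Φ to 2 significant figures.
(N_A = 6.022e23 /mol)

Product: 5.39e19 / 6.022e23 = 8.951e-5 mol.
Moles of photons: 6.78e19 / 6.022e23 = 1.126e-4 mol.
Φ = 8.951e-5 mol / 1.126e-4 mol photons = 0.79.

Φ = 0.79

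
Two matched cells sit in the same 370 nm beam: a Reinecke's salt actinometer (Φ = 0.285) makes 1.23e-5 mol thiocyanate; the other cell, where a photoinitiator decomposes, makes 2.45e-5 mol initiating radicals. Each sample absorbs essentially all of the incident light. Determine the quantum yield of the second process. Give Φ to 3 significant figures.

Φ = 0.568

Photons absorbed by the actinometer: 1.23e-5 / 0.285 = 4.316e-5 mol.
Φ(unknown) = 2.45e-5 / 4.316e-5 = 0.568.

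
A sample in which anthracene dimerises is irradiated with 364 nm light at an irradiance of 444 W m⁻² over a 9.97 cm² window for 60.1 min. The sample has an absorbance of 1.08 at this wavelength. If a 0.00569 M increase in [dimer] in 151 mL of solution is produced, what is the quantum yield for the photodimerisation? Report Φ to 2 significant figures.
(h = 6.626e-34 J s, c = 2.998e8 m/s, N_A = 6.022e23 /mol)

Product: (0.00569 M)(0.151 L) = 8.592e-4 mol.
Photon energy at 364 nm: hc/λ = (6.626e-34)(2.998e8)/(364e-9) = 5.457e-19 J.
Energy delivered: (444 W m⁻²)(9.97e-4 m²)(3606 s) = 1596 J.
Photons incident: 1596 / 5.457e-19 = 2.925e21, i.e. 2.925e21/6.022e23 = 0.004857 mol.
Fraction absorbed: 1 − 10^(−1.08) = 0.9168.
Photons absorbed: 0.9168 × 0.004857 = 0.004453 mol.
Φ = 8.592e-4 mol / 0.004453 mol photons = 0.19.

Φ = 0.19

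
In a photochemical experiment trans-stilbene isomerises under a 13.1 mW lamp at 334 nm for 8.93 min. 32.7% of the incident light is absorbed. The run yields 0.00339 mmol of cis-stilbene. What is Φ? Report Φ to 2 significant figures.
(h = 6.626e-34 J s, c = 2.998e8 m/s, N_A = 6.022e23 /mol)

Φ = 0.53

Product: 0.00339 mmol = 3.39e-6 mol.
Photon energy at 334 nm: hc/λ = (6.626e-34)(2.998e8)/(334e-9) = 5.948e-19 J.
Energy delivered: (13.1 mW)(535.8 s) = 7.019 J.
Photons incident: 7.019 / 5.948e-19 = 1.180e19, i.e. 1.180e19/6.022e23 = 1.959e-5 mol.
Photons absorbed: 0.327 × 1.959e-5 = 6.406e-6 mol.
Φ = 3.39e-6 mol / 6.406e-6 mol photons = 0.53.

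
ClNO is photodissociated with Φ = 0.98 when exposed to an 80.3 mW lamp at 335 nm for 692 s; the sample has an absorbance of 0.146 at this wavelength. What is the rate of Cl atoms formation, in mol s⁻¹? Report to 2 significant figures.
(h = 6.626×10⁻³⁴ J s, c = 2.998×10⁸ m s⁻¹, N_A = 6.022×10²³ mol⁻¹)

Photon energy at 335 nm: hc/λ = (6.626×10⁻³⁴)(2.998×10⁸)/(335×10⁻⁹) = 5.930×10⁻¹⁹ J.
Energy delivered: (80.3 mW)(692 s) = 55.57 J.
Photons incident: 55.57 / 5.930×10⁻¹⁹ = 9.371×10¹⁹, i.e. 9.371×10¹⁹/6.022×10²³ = 1.556×10⁻⁴ mol.
Fraction absorbed: 1 − 10^(−0.146) = 0.2855.
Photons absorbed: 0.2855 × 1.556×10⁻⁴ = 4.442×10⁻⁵ mol.
Product formed: 0.98 × 4.442×10⁻⁵ = 4.353×10⁻⁵ mol.
Rate: 4.353×10⁻⁵ / 692 s = 6.3×10⁻⁸ mol s⁻¹.

6.3×10⁻⁸ mol s⁻¹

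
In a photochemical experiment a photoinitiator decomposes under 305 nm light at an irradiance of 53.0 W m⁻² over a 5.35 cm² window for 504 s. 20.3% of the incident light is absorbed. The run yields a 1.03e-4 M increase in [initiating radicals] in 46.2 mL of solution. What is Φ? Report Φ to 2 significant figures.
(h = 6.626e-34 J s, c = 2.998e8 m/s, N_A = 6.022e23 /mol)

Φ = 0.64

Product: (1.03e-4 M)(0.0462 L) = 4.759e-6 mol.
Photon energy at 305 nm: hc/λ = (6.626e-34)(2.998e8)/(305e-9) = 6.513e-19 J.
Energy delivered: (53.0 W m⁻²)(5.35e-4 m²)(504 s) = 14.29 J.
Photons incident: 14.29 / 6.513e-19 = 2.194e19, i.e. 2.194e19/6.022e23 = 3.643e-5 mol.
Photons absorbed: 0.203 × 3.643e-5 = 7.395e-6 mol.
Φ = 4.759e-6 mol / 7.395e-6 mol photons = 0.64.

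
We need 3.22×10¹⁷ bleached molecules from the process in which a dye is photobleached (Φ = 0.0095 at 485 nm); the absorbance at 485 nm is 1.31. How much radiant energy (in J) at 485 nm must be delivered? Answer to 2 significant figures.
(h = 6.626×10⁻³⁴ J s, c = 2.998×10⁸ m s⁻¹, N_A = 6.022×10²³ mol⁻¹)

15 J

Product: 3.22×10¹⁷ / 6.022×10²³ = 5.347×10⁻⁷ mol.
Photons that must be absorbed: 5.347×10⁻⁷ / 0.0095 = 5.628×10⁻⁵ mol.
Fraction absorbed: 1 − 10^(−1.31) = 0.9510.
Incident photons needed: 5.628×10⁻⁵ / 0.9510 = 5.918×10⁻⁵ mol.
Photon energy: hc/λ = 4.096×10⁻¹⁹ J; per mole, 2.467×10⁵ J mol⁻¹.
Energy required: 5.918×10⁻⁵ × 2.467×10⁵ = 15 J.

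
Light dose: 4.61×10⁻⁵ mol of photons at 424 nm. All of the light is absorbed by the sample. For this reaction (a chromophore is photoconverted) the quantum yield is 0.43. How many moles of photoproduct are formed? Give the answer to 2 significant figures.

Product: Φ × n_abs = 0.43 × 4.61×10⁻⁵ = 1.982×10⁻⁵ mol.

2.0×10⁻⁵ mol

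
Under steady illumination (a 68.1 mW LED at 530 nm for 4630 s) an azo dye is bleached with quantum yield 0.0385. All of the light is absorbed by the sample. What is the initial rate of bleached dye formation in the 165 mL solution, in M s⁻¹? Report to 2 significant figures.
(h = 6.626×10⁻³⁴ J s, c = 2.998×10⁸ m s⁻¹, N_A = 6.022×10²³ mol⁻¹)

7.0×10⁻⁸ M s⁻¹

Photon energy at 530 nm: hc/λ = (6.626×10⁻³⁴)(2.998×10⁸)/(530×10⁻⁹) = 3.748×10⁻¹⁹ J.
Energy delivered: (68.1 mW)(4630 s) = 315.3 J.
Photons incident: 315.3 / 3.748×10⁻¹⁹ = 8.412×10²⁰, i.e. 8.412×10²⁰/6.022×10²³ = 0.001397 mol.
Product formed: 0.0385 × 0.001397 = 5.378×10⁻⁵ mol.
Rate: 5.378×10⁻⁵ mol / (4630 s × 0.165 L) = 7.0×10⁻⁸ M s⁻¹.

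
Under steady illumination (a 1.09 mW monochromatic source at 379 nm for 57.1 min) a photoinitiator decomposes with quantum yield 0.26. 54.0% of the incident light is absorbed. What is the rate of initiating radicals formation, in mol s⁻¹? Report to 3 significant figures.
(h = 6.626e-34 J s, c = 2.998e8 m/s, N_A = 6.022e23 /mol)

Photon energy at 379 nm: hc/λ = (6.626e-34)(2.998e8)/(379e-9) = 5.241e-19 J.
Energy delivered: (1.09 mW)(3426 s) = 3.734 J.
Photons incident: 3.734 / 5.241e-19 = 7.125e18, i.e. 7.125e18/6.022e23 = 1.183e-5 mol.
Photons absorbed: 0.540 × 1.183e-5 = 6.388e-6 mol.
Product formed: 0.26 × 6.388e-6 = 1.661e-6 mol.
Rate: 1.661e-6 / 3426 s = 4.85e-10 mol s⁻¹.

4.85e-10 mol s⁻¹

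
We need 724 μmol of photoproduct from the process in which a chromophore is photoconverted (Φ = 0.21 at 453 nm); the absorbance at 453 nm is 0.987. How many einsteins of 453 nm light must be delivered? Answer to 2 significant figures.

Product: 724 μmol = 7.24×10⁻⁴ mol.
Photons that must be absorbed: 7.24×10⁻⁴ / 0.21 = 0.003448 mol.
Fraction absorbed: 1 − 10^(−0.987) = 0.8970.
Incident photons needed: 0.003448 / 0.8970 = 0.003844 mol.

0.0038 einstein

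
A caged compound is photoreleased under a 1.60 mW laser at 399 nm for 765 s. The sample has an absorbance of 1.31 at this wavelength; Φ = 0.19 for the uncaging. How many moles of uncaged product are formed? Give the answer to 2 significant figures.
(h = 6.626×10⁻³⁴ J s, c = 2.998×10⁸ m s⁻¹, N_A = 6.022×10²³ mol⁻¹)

7.4×10⁻⁷ mol

Photon energy at 399 nm: hc/λ = (6.626×10⁻³⁴)(2.998×10⁸)/(399×10⁻⁹) = 4.979×10⁻¹⁹ J.
Energy delivered: (1.60 mW)(765 s) = 1.224 J.
Photons incident: 1.224 / 4.979×10⁻¹⁹ = 2.458×10¹⁸, i.e. 2.458×10¹⁸/6.022×10²³ = 4.082×10⁻⁶ mol.
Fraction absorbed: 1 − 10^(−1.31) = 0.9510.
Photons absorbed: 0.9510 × 4.082×10⁻⁶ = 3.882×10⁻⁶ mol.
Product: Φ × n_abs = 0.19 × 3.882×10⁻⁶ = 7.376×10⁻⁷ mol.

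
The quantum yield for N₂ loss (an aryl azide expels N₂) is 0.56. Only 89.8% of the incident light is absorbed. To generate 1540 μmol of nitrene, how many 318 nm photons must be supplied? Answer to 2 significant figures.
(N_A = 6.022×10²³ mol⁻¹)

Product: 1540 μmol = 0.00154 mol.
Photons that must be absorbed: 0.00154 / 0.56 = 0.002750 mol.
Incident photons needed: 0.002750 / 0.898 = 0.003062 mol.
Photon count: 0.003062 × 6.022×10²³ = 1.8×10²¹.

1.8×10²¹ photons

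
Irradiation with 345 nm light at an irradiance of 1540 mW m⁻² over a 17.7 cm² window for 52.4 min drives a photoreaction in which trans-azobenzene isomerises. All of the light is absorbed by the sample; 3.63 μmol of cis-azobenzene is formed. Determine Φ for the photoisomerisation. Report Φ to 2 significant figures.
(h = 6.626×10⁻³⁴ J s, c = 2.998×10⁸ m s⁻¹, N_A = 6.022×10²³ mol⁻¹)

Φ = 0.15

Product: 3.63 μmol = 3.63×10⁻⁶ mol.
Photon energy at 345 nm: hc/λ = (6.626×10⁻³⁴)(2.998×10⁸)/(345×10⁻⁹) = 5.758×10⁻¹⁹ J.
Energy delivered: (1540 mW m⁻²)(17.7×10⁻⁴ m²)(3144 s) = 8.570 J.
Photons incident: 8.570 / 5.758×10⁻¹⁹ = 1.488×10¹⁹, i.e. 1.488×10¹⁹/6.022×10²³ = 2.471×10⁻⁵ mol.
Φ = 3.63×10⁻⁶ mol / 2.471×10⁻⁵ mol photons = 0.15.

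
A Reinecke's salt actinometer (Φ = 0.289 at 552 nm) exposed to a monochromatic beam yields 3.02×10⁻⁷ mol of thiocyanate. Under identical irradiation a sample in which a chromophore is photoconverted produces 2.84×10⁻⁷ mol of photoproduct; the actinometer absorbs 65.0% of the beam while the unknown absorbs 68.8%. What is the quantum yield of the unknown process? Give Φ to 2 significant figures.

Φ = 0.26

Photons absorbed by the actinometer: 3.02×10⁻⁷ / 0.289 = 1.045×10⁻⁶ mol.
Incident flux: 1.045×10⁻⁶ / 0.650 = 1.608×10⁻⁶ einstein.
Absorbed by unknown: 0.688 × 1.608×10⁻⁶ = 1.106×10⁻⁶ mol.
Φ(unknown) = 2.84×10⁻⁷ / 1.106×10⁻⁶ = 0.26.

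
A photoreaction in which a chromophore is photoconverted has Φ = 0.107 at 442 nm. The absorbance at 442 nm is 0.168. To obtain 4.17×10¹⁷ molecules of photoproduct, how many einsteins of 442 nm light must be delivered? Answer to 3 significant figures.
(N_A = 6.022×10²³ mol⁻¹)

Product: 4.17×10¹⁷ / 6.022×10²³ = 6.925×10⁻⁷ mol.
Photons that must be absorbed: 6.925×10⁻⁷ / 0.107 = 6.472×10⁻⁶ mol.
Fraction absorbed: 1 − 10^(−0.168) = 0.3208.
Incident photons needed: 6.472×10⁻⁶ / 0.3208 = 2.017×10⁻⁵ mol.

2.02×10⁻⁵ einstein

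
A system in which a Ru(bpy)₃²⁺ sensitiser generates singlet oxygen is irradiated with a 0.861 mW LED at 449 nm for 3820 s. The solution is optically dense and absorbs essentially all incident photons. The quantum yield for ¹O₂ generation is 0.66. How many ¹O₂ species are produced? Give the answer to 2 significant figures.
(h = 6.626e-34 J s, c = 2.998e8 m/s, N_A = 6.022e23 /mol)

Photon energy at 449 nm: hc/λ = (6.626e-34)(2.998e8)/(449e-9) = 4.424e-19 J.
Energy delivered: (0.861 mW)(3820 s) = 3.289 J.
Photons incident: 3.289 / 4.424e-19 = 7.434e18, i.e. 7.434e18/6.022e23 = 1.234e-5 mol.
Product: Φ × n_abs = 0.66 × 1.234e-5 = 8.144e-6 mol.
As a count: 8.144e-6 × 6.022e23 = 4.9e18.

4.9e18 species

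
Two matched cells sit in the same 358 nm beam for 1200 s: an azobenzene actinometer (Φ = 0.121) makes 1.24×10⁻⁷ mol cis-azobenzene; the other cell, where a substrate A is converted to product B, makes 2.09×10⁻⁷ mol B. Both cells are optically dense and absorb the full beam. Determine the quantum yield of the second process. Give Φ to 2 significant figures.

Φ = 0.20

Photons absorbed by the actinometer: 1.24×10⁻⁷ / 0.121 = 1.025×10⁻⁶ mol.
Φ(unknown) = 2.09×10⁻⁷ / 1.025×10⁻⁶ = 0.20.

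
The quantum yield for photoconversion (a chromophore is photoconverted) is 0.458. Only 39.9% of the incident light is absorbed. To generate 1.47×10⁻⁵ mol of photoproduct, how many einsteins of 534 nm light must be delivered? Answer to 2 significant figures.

8.0×10⁻⁵ einstein

Photons that must be absorbed: 1.47×10⁻⁵ / 0.458 = 3.210×10⁻⁵ mol.
Incident photons needed: 3.210×10⁻⁵ / 0.399 = 8.045×10⁻⁵ mol.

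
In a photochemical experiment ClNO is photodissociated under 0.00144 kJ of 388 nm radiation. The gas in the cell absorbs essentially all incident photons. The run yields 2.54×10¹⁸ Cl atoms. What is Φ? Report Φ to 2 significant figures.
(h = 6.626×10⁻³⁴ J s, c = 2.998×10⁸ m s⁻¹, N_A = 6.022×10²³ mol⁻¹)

Φ = 0.90

Product: 2.54×10¹⁸ / 6.022×10²³ = 4.218×10⁻⁶ mol.
Photon energy at 388 nm: hc/λ = (6.626×10⁻³⁴)(2.998×10⁸)/(388×10⁻⁹) = 5.120×10⁻¹⁹ J.
Incident energy: 0.00144 kJ = 1.44 J.
Photons incident: 1.44 / 5.120×10⁻¹⁹ = 2.813×10¹⁸, i.e. 2.813×10¹⁸/6.022×10²³ = 4.671×10⁻⁶ mol.
Φ = 4.218×10⁻⁶ mol / 4.671×10⁻⁶ mol photons = 0.90.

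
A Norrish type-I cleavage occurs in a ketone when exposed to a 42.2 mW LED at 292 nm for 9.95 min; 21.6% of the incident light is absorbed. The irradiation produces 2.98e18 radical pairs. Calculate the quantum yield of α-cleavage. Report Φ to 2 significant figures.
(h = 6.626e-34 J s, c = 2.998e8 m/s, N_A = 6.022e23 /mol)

Product: 2.98e18 / 6.022e23 = 4.949e-6 mol.
Photon energy at 292 nm: hc/λ = (6.626e-34)(2.998e8)/(292e-9) = 6.803e-19 J.
Energy delivered: (42.2 mW)(597 s) = 25.19 J.
Photons incident: 25.19 / 6.803e-19 = 3.703e19, i.e. 3.703e19/6.022e23 = 6.149e-5 mol.
Photons absorbed: 0.216 × 6.149e-5 = 1.328e-5 mol.
Φ = 4.949e-6 mol / 1.328e-5 mol photons = 0.37.

Φ = 0.37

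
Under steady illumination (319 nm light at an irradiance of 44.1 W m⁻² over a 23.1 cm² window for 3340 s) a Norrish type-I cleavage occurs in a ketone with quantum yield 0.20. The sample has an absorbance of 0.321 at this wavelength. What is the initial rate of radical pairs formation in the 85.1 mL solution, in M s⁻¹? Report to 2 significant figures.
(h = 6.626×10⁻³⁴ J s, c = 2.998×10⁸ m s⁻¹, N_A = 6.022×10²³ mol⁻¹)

3.3×10⁻⁷ M s⁻¹

Photon energy at 319 nm: hc/λ = (6.626×10⁻³⁴)(2.998×10⁸)/(319×10⁻⁹) = 6.227×10⁻¹⁹ J.
Energy delivered: (44.1 W m⁻²)(23.1×10⁻⁴ m²)(3340 s) = 340.2 J.
Photons incident: 340.2 / 6.227×10⁻¹⁹ = 5.463×10²⁰, i.e. 5.463×10²⁰/6.022×10²³ = 9.072×10⁻⁴ mol.
Fraction absorbed: 1 − 10^(−0.321) = 0.5225.
Photons absorbed: 0.5225 × 9.072×10⁻⁴ = 4.740×10⁻⁴ mol.
Product formed: 0.20 × 4.740×10⁻⁴ = 9.480×10⁻⁵ mol.
Rate: 9.480×10⁻⁵ mol / (3340 s × 0.0851 L) = 3.3×10⁻⁷ M s⁻¹.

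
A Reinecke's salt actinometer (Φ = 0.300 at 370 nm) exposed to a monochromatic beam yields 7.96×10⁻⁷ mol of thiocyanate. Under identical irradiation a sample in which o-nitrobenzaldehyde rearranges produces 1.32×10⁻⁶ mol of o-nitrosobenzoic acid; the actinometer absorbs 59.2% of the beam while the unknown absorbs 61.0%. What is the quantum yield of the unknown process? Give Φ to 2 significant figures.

Photons absorbed by the actinometer: 7.96×10⁻⁷ / 0.300 = 2.653×10⁻⁶ mol.
Incident flux: 2.653×10⁻⁶ / 0.592 = 4.481×10⁻⁶ einstein.
Absorbed by unknown: 0.610 × 4.481×10⁻⁶ = 2.733×10⁻⁶ mol.
Φ(unknown) = 1.32×10⁻⁶ / 2.733×10⁻⁶ = 0.48.

Φ = 0.48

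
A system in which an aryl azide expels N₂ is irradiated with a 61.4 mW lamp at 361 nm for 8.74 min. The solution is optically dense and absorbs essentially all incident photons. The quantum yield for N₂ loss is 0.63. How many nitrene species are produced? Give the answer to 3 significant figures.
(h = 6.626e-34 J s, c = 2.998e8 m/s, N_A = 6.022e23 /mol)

Photon energy at 361 nm: hc/λ = (6.626e-34)(2.998e8)/(361e-9) = 5.503e-19 J.
Energy delivered: (61.4 mW)(524.4 s) = 32.20 J.
Photons incident: 32.20 / 5.503e-19 = 5.851e19, i.e. 5.851e19/6.022e23 = 9.716e-5 mol.
Product: Φ × n_abs = 0.63 × 9.716e-5 = 6.121e-5 mol.
As a count: 6.121e-5 × 6.022e23 = 3.69e19.

3.69e19 species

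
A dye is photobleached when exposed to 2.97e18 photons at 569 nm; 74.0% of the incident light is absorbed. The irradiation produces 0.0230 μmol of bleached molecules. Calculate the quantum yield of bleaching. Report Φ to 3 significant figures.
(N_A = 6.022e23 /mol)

Product: 0.0230 μmol = 2.30e-8 mol.
Moles of photons: 2.97e18 / 6.022e23 = 4.932e-6 mol.
Photons absorbed: 0.740 × 4.932e-6 = 3.650e-6 mol.
Φ = 2.30e-8 mol / 3.650e-6 mol photons = 0.00630.

Φ = 0.00630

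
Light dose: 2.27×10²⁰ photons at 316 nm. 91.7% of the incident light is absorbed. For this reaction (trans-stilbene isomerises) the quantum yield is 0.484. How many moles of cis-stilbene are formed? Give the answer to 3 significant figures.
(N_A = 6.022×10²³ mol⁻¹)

Moles of photons: 2.27×10²⁰ / 6.022×10²³ = 3.770×10⁻⁴ mol.
Photons absorbed: 0.917 × 3.770×10⁻⁴ = 3.457×10⁻⁴ mol.
Product: Φ × n_abs = 0.484 × 3.457×10⁻⁴ = 1.673×10⁻⁴ mol.

1.67×10⁻⁴ mol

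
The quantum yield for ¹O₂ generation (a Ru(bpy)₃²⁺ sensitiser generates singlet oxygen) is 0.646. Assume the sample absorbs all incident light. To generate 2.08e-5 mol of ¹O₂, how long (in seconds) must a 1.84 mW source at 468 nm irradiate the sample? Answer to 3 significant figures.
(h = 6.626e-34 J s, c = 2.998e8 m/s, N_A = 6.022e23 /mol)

Photons that must be absorbed: 2.08e-5 / 0.646 = 3.220e-5 mol.
Photon energy: hc/λ = 4.245e-19 J; per mole, 2.556e5 J mol⁻¹.
Energy required: 3.220e-5 × 2.556e5 = 8.230 J.
Time: 8.230 J / 0.00184 W = 4470 s.

t ≈ 4470 s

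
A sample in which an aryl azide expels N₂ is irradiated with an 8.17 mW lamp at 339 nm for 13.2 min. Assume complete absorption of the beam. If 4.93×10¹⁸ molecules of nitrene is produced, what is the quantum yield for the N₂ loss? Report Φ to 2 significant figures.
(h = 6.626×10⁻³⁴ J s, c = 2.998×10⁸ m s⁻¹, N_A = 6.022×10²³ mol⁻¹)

Φ = 0.45

Product: 4.93×10¹⁸ / 6.022×10²³ = 8.187×10⁻⁶ mol.
Photon energy at 339 nm: hc/λ = (6.626×10⁻³⁴)(2.998×10⁸)/(339×10⁻⁹) = 5.860×10⁻¹⁹ J.
Energy delivered: (8.17 mW)(792 s) = 6.471 J.
Photons incident: 6.471 / 5.860×10⁻¹⁹ = 1.104×10¹⁹, i.e. 1.104×10¹⁹/6.022×10²³ = 1.833×10⁻⁵ mol.
Φ = 8.187×10⁻⁶ mol / 1.833×10⁻⁵ mol photons = 0.45.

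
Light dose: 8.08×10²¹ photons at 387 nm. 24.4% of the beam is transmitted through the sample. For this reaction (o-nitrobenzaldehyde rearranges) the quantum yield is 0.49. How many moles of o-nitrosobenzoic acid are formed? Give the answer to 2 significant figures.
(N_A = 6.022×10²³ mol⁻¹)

Moles of photons: 8.08×10²¹ / 6.022×10²³ = 0.01342 mol.
Fraction absorbed: 1 − 24.4/100 = 0.7560.
Photons absorbed: 0.7560 × 0.01342 = 0.01015 mol.
Product: Φ × n_abs = 0.49 × 0.01015 = 0.004974 mol.

0.0050 mol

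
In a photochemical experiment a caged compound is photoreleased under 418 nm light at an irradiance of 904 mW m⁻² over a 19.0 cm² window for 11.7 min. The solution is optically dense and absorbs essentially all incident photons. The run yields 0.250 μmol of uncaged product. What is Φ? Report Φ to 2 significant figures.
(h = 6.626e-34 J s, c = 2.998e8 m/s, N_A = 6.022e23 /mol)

Product: 0.250 μmol = 2.50e-7 mol.
Photon energy at 418 nm: hc/λ = (6.626e-34)(2.998e8)/(418e-9) = 4.752e-19 J.
Energy delivered: (904 mW m⁻²)(19.0e-4 m²)(702 s) = 1.206 J.
Photons incident: 1.206 / 4.752e-19 = 2.538e18, i.e. 2.538e18/6.022e23 = 4.215e-6 mol.
Φ = 2.50e-7 mol / 4.215e-6 mol photons = 0.059.

Φ = 0.059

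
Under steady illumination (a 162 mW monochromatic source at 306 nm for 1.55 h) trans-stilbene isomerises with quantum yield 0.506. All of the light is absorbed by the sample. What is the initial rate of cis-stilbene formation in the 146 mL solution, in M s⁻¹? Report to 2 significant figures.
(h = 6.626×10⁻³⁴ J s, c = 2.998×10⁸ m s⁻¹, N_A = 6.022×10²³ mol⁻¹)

Photon energy at 306 nm: hc/λ = (6.626×10⁻³⁴)(2.998×10⁸)/(306×10⁻⁹) = 6.492×10⁻¹⁹ J.
Energy delivered: (162 mW)(5580 s) = 904.0 J.
Photons incident: 904.0 / 6.492×10⁻¹⁹ = 1.392×10²¹, i.e. 1.392×10²¹/6.022×10²³ = 0.002312 mol.
Product formed: 0.506 × 0.002312 = 0.001170 mol.
Rate: 0.001170 mol / (5580 s × 0.146 L) = 1.4×10⁻⁶ M s⁻¹.

1.4×10⁻⁶ M s⁻¹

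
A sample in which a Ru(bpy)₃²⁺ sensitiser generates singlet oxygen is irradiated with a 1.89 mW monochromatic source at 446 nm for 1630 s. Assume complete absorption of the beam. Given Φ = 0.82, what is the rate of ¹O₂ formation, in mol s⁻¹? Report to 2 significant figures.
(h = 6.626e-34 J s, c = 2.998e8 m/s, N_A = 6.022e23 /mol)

Photon energy at 446 nm: hc/λ = (6.626e-34)(2.998e8)/(446e-9) = 4.454e-19 J.
Energy delivered: (1.89 mW)(1630 s) = 3.081 J.
Photons incident: 3.081 / 4.454e-19 = 6.917e18, i.e. 6.917e18/6.022e23 = 1.149e-5 mol.
Product formed: 0.82 × 1.149e-5 = 9.422e-6 mol.
Rate: 9.422e-6 / 1630 s = 5.8e-9 mol s⁻¹.

5.8e-9 mol s⁻¹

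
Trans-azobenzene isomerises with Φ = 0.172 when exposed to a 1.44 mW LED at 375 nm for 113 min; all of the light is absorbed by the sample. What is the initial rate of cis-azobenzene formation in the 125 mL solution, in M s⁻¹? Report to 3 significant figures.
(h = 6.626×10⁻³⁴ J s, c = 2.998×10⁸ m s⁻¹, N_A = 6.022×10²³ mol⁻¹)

Photon energy at 375 nm: hc/λ = (6.626×10⁻³⁴)(2.998×10⁸)/(375×10⁻⁹) = 5.297×10⁻¹⁹ J.
Energy delivered: (1.44 mW)(6780 s) = 9.763 J.
Photons incident: 9.763 / 5.297×10⁻¹⁹ = 1.843×10¹⁹, i.e. 1.843×10¹⁹/6.022×10²³ = 3.060×10⁻⁵ mol.
Product formed: 0.172 × 3.060×10⁻⁵ = 5.263×10⁻⁶ mol.
Rate: 5.263×10⁻⁶ mol / (6780 s × 0.125 L) = 6.21×10⁻⁹ M s⁻¹.

6.21×10⁻⁹ M s⁻¹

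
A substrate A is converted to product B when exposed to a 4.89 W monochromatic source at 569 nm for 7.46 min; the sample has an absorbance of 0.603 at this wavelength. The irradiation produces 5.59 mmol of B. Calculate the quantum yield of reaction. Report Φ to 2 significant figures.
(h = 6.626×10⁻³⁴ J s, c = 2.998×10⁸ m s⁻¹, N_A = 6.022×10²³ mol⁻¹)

Product: 5.59 mmol = 0.00559 mol.
Photon energy at 569 nm: hc/λ = (6.626×10⁻³⁴)(2.998×10⁸)/(569×10⁻⁹) = 3.491×10⁻¹⁹ J.
Energy delivered: (4.89 W)(447.6 s) = 2189 J.
Photons incident: 2189 / 3.491×10⁻¹⁹ = 6.270×10²¹, i.e. 6.270×10²¹/6.022×10²³ = 0.01041 mol.
Fraction absorbed: 1 − 10^(−0.603) = 0.7505.
Photons absorbed: 0.7505 × 0.01041 = 0.007813 mol.
Φ = 0.00559 mol / 0.007813 mol photons = 0.72.

Φ = 0.72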